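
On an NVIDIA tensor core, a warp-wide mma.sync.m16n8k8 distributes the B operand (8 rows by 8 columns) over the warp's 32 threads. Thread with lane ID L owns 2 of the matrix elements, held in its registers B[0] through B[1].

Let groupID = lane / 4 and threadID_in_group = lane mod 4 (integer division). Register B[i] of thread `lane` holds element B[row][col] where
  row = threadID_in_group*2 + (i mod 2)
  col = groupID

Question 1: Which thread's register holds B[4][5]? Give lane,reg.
c=5->g=5  r=4->t=2,b0=0
L=5*4+2=22  i=0=0

22,0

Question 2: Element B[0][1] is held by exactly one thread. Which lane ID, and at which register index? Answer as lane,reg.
c=1⇒gr=1  r=0⇒th=0,odd=0
L=1*4+0=4  i=0=0

4,0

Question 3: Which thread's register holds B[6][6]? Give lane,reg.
27,0

c=6->g=6  r=6->t=3,b0=0
L=6*4+3=27  i=0=0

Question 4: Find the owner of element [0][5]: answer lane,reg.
c: 5->gid=5  r: 0->tid=0,i&1=0
L=5*4+0=20  i=0=0

20,0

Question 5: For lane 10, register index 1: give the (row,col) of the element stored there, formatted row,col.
5,2

L=10⇒gr=10>>2=2, th=10&3=2
[1]⇒row 2·2+1=5  col gr=2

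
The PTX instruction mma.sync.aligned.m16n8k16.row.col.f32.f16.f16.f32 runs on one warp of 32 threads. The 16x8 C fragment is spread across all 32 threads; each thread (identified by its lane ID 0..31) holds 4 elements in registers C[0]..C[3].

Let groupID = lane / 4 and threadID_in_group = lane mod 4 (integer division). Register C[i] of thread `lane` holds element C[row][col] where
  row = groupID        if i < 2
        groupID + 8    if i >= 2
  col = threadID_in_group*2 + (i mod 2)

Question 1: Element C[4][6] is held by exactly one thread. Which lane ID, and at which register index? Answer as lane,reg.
r=4⇒gr=4,Rb=0  c=6⇒th=3,odd=0
L=4*4+3=19  i=0*2+0=0

19,0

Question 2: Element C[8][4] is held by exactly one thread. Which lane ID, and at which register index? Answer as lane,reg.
r:8=>grp=0,rB=1  c:4=>tig=2,lo=0
L=0*4+2=2  i=1*2+0=2

2,2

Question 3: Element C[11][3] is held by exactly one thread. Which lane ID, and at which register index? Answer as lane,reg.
13,3

r=11->g=3,rb=1  c=3->t=1,b0=1
L=3*4+1=13  i=1*2+1=3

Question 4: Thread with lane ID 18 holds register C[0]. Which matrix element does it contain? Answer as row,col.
4,4

lane 18->18/4=4, 18 mod 4=2
i=0  r:4+0->4  c:2·2+0->4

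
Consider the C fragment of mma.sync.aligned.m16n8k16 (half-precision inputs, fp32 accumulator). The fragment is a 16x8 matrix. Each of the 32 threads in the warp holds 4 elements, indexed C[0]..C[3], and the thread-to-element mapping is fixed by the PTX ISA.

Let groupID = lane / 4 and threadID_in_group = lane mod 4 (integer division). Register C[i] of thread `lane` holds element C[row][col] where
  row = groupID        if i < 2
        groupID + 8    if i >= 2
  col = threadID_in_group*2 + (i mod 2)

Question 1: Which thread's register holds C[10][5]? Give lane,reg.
r:10=>grp=2,rB=1  c:5=>tig=2,lo=1
L=2*4+2=10  i=1*2+1=3

10,3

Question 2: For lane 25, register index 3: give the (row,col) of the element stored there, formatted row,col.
14,3

L=25->g=25>>2=6, t=25&3=1
[3]->row 6+8=14  col 1·2+1=3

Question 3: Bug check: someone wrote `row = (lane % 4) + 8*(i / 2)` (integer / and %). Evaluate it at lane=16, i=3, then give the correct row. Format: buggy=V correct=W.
buggy=8 correct=12

`(lane % 4) + 8*(i / 2)`[16,3]->8
16: g=4,t=0
[3] (4+8,0*2+1) = (12,1)
row: 8 vs 12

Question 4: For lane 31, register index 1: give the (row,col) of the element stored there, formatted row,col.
7,7

lane 31: gid=7 (31/4), tid=3 (31%4)
i=1: r=7+0=7, c=3*2+1=7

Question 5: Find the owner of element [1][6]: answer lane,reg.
7,0

r: 1->gid=1,r8=0  c: 6->tid=3,i&1=0
L=1*4+3=7  i=0*2+0=0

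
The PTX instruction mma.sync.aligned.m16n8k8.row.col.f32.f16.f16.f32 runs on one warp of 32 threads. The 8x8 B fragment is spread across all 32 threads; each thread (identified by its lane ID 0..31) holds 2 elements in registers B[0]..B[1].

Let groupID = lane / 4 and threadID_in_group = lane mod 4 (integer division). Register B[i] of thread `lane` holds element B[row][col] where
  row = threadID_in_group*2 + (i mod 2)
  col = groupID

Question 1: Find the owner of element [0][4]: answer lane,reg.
c: 4->gid=4  r: 0->tid=0,i&1=0
L=4*4+0=16  i=0=0

16,0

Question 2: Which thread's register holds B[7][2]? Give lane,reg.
11,1

c=2->g=2  r=7->t=3,b0=1
L=2*4+3=11  i=1=1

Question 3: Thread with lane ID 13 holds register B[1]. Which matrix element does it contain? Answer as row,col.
13: grp=3,tig=1
[1] (1*2+1,3) = (3,3)

3,3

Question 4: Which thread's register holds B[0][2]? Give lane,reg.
8,0

c:2=>grp=2  r:0=>tig=0,lo=0
L=2*4+0=8  i=0=0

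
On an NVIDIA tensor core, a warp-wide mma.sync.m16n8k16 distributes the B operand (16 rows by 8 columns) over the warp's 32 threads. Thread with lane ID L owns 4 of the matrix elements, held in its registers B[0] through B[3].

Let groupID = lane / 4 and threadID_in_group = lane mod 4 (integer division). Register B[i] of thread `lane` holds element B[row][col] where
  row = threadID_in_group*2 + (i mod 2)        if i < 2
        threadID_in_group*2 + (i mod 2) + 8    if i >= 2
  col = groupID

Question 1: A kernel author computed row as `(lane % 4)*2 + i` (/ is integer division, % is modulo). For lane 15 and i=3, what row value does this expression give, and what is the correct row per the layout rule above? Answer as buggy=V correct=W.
`(lane % 4)*2 + i`[15,3]->9
lane 15->15/4=3, 15 mod 4=3
i=3  r:2·3+1+8->15  c:3
row: 9 vs 15

buggy=9 correct=15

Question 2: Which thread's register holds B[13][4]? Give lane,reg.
c=4->g=4  r=13->rb=1,t=2,b0=1
L=4*4+2=18  i=1*2+1=3

18,3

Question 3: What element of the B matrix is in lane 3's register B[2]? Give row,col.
lane 3: G=0 (3/4), T=3 (3%4)
i=2: r=3*2+0+8=14, c=G=0

14,0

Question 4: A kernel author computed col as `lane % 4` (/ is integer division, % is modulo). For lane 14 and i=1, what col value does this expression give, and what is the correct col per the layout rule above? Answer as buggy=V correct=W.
`lane % 4`[14,1]->2
L=14->g=14>>2=3, t=14&3=2
[1]->row 2·2+1+0=5  col g=3
col: 2 vs 3

buggy=2 correct=3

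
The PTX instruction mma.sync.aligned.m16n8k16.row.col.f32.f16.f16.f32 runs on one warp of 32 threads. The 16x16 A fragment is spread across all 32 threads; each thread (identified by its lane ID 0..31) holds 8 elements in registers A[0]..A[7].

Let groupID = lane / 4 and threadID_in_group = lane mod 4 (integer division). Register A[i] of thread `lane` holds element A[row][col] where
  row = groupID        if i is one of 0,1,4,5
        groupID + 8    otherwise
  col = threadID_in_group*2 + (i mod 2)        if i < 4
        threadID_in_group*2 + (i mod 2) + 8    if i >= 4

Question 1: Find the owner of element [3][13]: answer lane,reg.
r: 3->gid=3,r8=0  c: 13->c8=1,tid=2,i&1=1
L=3*4+2=14  i=1*4+0*2+1=5

14,5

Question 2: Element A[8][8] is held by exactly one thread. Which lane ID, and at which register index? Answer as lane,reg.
r: 8->gid=0,r8=1  c: 8->c8=1,tid=0,i&1=0
L=0*4+0=0  i=1*4+1*2+0=6

0,6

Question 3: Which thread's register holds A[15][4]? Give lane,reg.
30,2

r=15->g=7,rb=1  c=4->cb=0,t=2,b0=0
L=7*4+2=30  i=0*4+1*2+0=2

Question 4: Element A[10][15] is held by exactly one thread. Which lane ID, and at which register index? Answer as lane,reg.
r:10=>grp=2,rB=1  c:15=>cB=1,tig=3,lo=1
L=2*4+3=11  i=1*4+1*2+1=7

11,7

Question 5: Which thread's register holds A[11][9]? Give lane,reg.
r=11→G=3,rhi=1  c=9→chi=1,T=0,p=1
L=3*4+0=12  i=1*4+1*2+1=7

12,7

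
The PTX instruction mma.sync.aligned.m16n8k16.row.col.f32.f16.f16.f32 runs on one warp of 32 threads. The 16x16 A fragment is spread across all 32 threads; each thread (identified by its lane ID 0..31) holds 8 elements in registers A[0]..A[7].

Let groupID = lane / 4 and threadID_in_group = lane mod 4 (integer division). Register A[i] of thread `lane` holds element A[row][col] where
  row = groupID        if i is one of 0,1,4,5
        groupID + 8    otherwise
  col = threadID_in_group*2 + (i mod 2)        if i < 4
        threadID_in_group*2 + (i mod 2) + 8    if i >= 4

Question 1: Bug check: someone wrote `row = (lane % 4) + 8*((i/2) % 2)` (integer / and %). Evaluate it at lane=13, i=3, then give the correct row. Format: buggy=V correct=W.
`(lane % 4) + 8*((i/2) % 2)`[13,3]=>9
L=13=>grp=13>>2=3, tig=13&3=1
[3]=>row 3+8=11  col 1·2+1+0=3
row: 9 vs 11

buggy=9 correct=11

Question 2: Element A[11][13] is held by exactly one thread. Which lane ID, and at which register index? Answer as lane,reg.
14,7

r:11=>grp=3,rB=1  c:13=>cB=1,tig=2,lo=1
L=3*4+2=14  i=1*4+1*2+1=7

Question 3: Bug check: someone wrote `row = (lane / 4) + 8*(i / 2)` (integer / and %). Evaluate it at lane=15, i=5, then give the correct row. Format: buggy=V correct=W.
buggy=19 correct=3

`(lane / 4) + 8*(i / 2)`[15,5]->19
lane 15: gid=3 (15/4), tid=3 (15%4)
i=5: r=3+0=3, c=3*2+1+8=15
row: 19 vs 3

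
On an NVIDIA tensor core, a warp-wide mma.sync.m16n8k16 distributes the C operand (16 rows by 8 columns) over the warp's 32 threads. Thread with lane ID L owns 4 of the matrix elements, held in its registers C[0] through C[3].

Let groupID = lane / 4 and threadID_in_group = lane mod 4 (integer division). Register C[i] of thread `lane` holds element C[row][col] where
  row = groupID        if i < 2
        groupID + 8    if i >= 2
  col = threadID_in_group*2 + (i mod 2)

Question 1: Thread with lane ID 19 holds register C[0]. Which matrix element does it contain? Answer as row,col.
4,6

19: gid=4,tid=3
[0] (4+0,3*2+0) = (4,6)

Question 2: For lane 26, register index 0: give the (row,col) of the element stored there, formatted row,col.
6,4

lane 26: grp=6 (26/4), tig=2 (26%4)
i=0: r=6+0=6, c=2*2+0=4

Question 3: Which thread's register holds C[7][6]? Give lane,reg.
31,0

r:7=>grp=7,rB=0  c:6=>tig=3,lo=0
L=7*4+3=31  i=0*2+0=0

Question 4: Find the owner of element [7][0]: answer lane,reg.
28,0

r: 7->gid=7,r8=0  c: 0->tid=0,i&1=0
L=7*4+0=28  i=0*2+0=0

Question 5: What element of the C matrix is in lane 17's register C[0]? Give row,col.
17: grp=4,tig=1
[0] (4+0,1*2+0) = (4,2)

4,2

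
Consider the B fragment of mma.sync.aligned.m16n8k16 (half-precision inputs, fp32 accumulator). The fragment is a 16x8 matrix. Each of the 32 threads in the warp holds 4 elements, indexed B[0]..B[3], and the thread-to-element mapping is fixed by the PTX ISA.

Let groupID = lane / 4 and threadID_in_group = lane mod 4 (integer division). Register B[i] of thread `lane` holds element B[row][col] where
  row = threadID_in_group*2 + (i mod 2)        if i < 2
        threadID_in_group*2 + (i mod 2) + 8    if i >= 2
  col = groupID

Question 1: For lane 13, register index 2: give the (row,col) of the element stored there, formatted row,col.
lane 13: grp=3 (13/4), tig=1 (13%4)
i=2: r=1*2+0+8=10, c=grp=3

10,3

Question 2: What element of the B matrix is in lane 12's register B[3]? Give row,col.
9,3

lane 12: g=3 (12/4), t=0 (12%4)
i=3: r=0*2+1+8=9, c=g=3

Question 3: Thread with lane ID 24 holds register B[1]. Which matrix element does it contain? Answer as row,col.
lane 24: g=6 (24/4), t=0 (24%4)
i=1: r=0*2+1+0=1, c=g=6

1,6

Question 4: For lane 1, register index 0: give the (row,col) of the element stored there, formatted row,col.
2,0

1: gid=0,tid=1
[0] (1*2+0+0,0) = (2,0)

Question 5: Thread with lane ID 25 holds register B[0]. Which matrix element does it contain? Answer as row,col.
2,6

lane 25->25/4=6, 25 mod 4=1
i=0  r:2·1+0+0->2  c:6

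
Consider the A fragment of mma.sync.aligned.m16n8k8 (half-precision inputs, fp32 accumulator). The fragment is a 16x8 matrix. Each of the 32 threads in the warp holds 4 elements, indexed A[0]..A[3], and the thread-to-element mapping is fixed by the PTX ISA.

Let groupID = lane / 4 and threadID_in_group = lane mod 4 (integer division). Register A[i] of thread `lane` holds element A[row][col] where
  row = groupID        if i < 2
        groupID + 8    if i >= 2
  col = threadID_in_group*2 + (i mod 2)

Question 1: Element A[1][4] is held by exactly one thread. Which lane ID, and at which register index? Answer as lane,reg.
r=1⇒gr=1,Rb=0  c=4⇒th=2,odd=0
L=1*4+2=6  i=0*2+0=0

6,0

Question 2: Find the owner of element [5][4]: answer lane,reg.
22,0

r=5→G=5,rhi=0  c=4→T=2,p=0
L=5*4+2=22  i=0*2+0=0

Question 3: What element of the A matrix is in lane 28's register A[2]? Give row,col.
lane 28: G=7 (28/4), T=0 (28%4)
i=2: r=7+8=15, c=0*2+0=0

15,0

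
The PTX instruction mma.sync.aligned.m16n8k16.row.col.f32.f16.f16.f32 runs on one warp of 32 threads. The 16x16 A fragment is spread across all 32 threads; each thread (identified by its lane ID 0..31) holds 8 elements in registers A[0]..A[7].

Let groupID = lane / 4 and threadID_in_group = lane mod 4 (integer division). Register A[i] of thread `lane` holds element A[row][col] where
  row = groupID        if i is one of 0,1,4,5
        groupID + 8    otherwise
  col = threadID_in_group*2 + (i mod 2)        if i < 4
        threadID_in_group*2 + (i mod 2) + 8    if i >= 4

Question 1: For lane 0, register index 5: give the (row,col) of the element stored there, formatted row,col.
0,9

0: gid=0,tid=0
[5] (0+0,0*2+1+8) = (0,9)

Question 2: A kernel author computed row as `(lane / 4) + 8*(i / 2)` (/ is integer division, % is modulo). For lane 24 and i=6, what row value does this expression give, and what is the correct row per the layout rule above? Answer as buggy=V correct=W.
`(lane / 4) + 8*(i / 2)`[24,6]=>30
24: grp=6,tig=0
[6] (6+8,0*2+0+8) = (14,8)
row: 30 vs 14

buggy=30 correct=14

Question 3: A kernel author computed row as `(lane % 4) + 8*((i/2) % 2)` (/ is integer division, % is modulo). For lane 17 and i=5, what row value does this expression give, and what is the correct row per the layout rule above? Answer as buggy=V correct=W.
buggy=1 correct=4

`(lane % 4) + 8*((i/2) % 2)`[17,5]->1
L=17->g=17>>2=4, t=17&3=1
[5]->row 4+0=4  col 1·2+1+8=11
row: 1 vs 4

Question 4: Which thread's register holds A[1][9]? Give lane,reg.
4,5

r:1=>grp=1,rB=0  c:9=>cB=1,tig=0,lo=1
L=1*4+0=4  i=1*4+0*2+1=5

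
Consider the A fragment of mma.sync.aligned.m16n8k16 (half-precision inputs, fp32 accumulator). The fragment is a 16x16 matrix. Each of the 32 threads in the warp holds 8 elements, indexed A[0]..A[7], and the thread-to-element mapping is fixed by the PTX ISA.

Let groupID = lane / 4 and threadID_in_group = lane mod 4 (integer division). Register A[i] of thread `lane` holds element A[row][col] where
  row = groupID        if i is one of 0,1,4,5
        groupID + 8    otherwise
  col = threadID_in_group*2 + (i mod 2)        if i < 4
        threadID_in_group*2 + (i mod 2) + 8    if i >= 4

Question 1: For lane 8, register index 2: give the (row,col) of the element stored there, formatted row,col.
lane 8: gid=2 (8/4), tid=0 (8%4)
i=2: r=2+8=10, c=0*2+0+0=0

10,0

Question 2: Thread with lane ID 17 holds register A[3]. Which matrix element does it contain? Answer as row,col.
12,3

lane 17⇒17/4=4, 17 mod 4=1
i=3  r:4+8⇒12  c:2·1+1+0⇒3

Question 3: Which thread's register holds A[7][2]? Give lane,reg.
r=7->g=7,rb=0  c=2->cb=0,t=1,b0=0
L=7*4+1=29  i=0*4+0*2+0=0

29,0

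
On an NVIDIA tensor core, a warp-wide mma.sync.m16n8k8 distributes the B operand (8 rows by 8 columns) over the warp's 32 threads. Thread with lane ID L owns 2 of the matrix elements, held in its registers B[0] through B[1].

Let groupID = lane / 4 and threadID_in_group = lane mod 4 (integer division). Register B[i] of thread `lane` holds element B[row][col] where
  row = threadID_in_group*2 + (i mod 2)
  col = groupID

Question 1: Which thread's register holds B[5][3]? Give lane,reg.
14,1

c: 3->gid=3  r: 5->tid=2,i&1=1
L=3*4+2=14  i=1=1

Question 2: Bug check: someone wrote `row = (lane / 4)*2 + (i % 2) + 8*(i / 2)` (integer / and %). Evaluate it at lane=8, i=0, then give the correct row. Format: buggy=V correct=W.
buggy=4 correct=0

`(lane / 4)*2 + (i % 2) + 8*(i / 2)`[8,0]⇒4
L=8⇒gr=8>>2=2, th=8&3=0
[0]⇒row 0·2+0=0  col gr=2
row: 4 vs 0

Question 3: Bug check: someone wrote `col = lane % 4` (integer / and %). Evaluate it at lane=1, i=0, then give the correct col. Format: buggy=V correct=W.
buggy=1 correct=0

`lane % 4`[1,0]->1
1: gid=0,tid=1
[0] (1*2+0,0) = (2,0)
col: 1 vs 0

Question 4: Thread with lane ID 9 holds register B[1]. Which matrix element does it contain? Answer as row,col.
3,2

L=9->g=9>>2=2, t=9&3=1
[1]->row 1·2+1=3  col g=2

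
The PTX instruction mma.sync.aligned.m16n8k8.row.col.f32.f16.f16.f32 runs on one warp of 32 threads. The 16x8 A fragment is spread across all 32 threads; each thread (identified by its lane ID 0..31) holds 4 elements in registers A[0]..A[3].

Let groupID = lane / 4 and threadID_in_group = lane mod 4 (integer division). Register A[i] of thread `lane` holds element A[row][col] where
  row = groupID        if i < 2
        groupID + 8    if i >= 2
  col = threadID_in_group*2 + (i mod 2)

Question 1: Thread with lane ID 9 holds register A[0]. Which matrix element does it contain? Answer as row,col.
2,2

lane 9: gid=2 (9/4), tid=1 (9%4)
i=0: r=2+0=2, c=1*2+0=2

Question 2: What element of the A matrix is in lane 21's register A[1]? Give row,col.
5,3

L=21=>grp=21>>2=5, tig=21&3=1
[1]=>row 5+0=5  col 1·2+1=3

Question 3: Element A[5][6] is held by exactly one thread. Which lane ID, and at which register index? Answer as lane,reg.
r=5⇒gr=5,Rb=0  c=6⇒th=3,odd=0
L=5*4+3=23  i=0*2+0=0

23,0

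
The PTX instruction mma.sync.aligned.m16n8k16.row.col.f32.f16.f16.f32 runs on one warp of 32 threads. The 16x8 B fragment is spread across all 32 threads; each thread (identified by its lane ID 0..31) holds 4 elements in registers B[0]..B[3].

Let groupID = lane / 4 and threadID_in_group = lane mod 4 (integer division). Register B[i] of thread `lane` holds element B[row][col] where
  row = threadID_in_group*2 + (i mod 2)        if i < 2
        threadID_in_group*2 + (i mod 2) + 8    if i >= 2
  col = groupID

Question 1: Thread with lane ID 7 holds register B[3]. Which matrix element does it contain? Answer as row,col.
lane 7->7/4=1, 7 mod 4=3
i=3  r:2·3+1+8->15  c:1

15,1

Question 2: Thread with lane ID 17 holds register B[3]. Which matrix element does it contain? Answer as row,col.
11,4

lane 17->17/4=4, 17 mod 4=1
i=3  r:2·1+1+8->11  c:4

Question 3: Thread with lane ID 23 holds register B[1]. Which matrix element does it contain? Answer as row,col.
7,5

L=23->gid=23>>2=5, tid=23&3=3
[1]->row 3·2+1+0=7  col gid=5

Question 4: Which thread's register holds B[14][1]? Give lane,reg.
c=1→G=1  r=14→rhi=1,T=3,p=0
L=1*4+3=7  i=1*2+0=2

7,2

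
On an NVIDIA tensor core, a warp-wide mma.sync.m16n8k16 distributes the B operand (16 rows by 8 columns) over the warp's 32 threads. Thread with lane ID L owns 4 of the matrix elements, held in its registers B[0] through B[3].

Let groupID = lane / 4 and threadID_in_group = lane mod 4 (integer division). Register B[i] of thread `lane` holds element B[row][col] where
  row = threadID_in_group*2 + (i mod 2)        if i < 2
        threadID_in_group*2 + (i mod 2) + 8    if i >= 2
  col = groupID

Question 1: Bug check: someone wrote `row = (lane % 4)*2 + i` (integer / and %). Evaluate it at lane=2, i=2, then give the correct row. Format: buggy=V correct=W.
`(lane % 4)*2 + i`[2,2]→6
2: G=0,T=2
[2] (2*2+0+8,0) = (12,0)
row: 6 vs 12

buggy=6 correct=12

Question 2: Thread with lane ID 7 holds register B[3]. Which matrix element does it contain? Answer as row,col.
15,1

7: grp=1,tig=3
[3] (3*2+1+8,1) = (15,1)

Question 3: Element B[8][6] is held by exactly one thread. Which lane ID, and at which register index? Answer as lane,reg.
c=6->g=6  r=8->rb=1,t=0,b0=0
L=6*4+0=24  i=1*2+0=2

24,2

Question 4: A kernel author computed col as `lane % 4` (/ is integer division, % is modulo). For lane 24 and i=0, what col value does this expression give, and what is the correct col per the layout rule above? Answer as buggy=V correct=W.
`lane % 4`[24,0]->0
lane 24->24/4=6, 24 mod 4=0
i=0  r:2·0+0+0->0  c:6
col: 0 vs 6

buggy=0 correct=6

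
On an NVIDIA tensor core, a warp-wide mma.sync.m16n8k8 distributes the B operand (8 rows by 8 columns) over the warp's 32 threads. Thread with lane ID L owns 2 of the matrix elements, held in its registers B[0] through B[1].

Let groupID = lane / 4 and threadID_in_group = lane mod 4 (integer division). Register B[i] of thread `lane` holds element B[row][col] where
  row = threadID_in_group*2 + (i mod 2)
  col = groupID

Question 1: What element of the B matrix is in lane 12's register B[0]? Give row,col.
0,3

L=12->gid=12>>2=3, tid=12&3=0
[0]->row 0·2+0=0  col gid=3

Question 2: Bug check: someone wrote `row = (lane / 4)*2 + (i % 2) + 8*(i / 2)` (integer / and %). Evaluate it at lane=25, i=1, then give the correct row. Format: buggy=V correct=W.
buggy=13 correct=3

`(lane / 4)*2 + (i % 2) + 8*(i / 2)`[25,1]=>13
lane 25: grp=6 (25/4), tig=1 (25%4)
i=1: r=1*2+1=3, c=grp=6
row: 13 vs 3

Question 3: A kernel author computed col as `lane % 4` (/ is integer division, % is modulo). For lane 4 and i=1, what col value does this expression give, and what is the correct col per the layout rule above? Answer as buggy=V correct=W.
buggy=0 correct=1

`lane % 4`[4,1]=>0
4: grp=1,tig=0
[1] (0*2+1,1) = (1,1)
col: 0 vs 1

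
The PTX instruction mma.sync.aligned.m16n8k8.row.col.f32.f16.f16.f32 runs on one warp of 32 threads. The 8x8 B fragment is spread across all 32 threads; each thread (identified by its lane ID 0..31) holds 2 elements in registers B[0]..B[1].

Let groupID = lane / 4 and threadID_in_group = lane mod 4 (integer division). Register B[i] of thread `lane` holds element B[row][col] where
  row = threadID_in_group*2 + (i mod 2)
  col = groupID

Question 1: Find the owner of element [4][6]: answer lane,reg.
c:6=>grp=6  r:4=>tig=2,lo=0
L=6*4+2=26  i=0=0

26,0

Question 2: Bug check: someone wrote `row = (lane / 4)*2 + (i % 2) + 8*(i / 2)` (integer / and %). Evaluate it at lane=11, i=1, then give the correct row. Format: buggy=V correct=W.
`(lane / 4)*2 + (i % 2) + 8*(i / 2)`[11,1]=>5
L=11=>grp=11>>2=2, tig=11&3=3
[1]=>row 3·2+1=7  col grp=2
row: 5 vs 7

buggy=5 correct=7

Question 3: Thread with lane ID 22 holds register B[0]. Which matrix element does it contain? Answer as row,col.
L=22->gid=22>>2=5, tid=22&3=2
[0]->row 2·2+0=4  col gid=5

4,5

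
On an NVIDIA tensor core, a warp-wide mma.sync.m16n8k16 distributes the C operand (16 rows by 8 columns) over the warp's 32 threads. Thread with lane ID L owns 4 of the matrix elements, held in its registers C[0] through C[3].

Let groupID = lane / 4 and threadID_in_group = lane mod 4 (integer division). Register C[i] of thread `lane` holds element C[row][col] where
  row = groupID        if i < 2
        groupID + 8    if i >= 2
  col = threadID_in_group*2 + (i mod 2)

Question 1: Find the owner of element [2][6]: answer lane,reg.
11,0

r:2=>grp=2,rB=0  c:6=>tig=3,lo=0
L=2*4+3=11  i=0*2+0=0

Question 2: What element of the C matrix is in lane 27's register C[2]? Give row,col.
27: gid=6,tid=3
[2] (6+8,3*2+0) = (14,6)

14,6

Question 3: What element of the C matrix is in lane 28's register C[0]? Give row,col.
L=28->gid=28>>2=7, tid=28&3=0
[0]->row 7+0=7  col 0·2+0=0

7,0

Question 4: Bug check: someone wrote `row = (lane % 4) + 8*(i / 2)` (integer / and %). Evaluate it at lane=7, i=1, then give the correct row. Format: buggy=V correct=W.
`(lane % 4) + 8*(i / 2)`[7,1]=>3
lane 7: grp=1 (7/4), tig=3 (7%4)
i=1: r=1+0=1, c=3*2+1=7
row: 3 vs 1

buggy=3 correct=1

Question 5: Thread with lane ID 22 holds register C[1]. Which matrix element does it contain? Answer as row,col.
22: gid=5,tid=2
[1] (5+0,2*2+1) = (5,5)

5,5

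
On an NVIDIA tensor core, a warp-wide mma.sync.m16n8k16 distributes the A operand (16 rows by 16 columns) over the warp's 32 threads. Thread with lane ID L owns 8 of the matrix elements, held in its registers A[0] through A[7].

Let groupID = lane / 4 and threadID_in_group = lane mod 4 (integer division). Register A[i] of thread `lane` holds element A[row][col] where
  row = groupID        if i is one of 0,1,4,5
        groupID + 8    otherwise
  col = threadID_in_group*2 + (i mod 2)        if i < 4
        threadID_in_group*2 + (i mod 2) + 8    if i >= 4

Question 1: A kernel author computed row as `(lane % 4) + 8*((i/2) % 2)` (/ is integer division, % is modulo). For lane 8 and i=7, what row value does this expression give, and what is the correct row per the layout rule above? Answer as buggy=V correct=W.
buggy=8 correct=10

`(lane % 4) + 8*((i/2) % 2)`[8,7]=>8
lane 8=>8/4=2, 8 mod 4=0
i=7  r:2+8=>10  c:2·0+1+8=>9
row: 8 vs 10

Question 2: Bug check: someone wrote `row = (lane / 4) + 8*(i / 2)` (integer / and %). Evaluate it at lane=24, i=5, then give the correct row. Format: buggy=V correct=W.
`(lane / 4) + 8*(i / 2)`[24,5]->22
24: g=6,t=0
[5] (6+0,0*2+1+8) = (6,9)
row: 22 vs 6

buggy=22 correct=6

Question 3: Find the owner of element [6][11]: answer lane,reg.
r: 6->gid=6,r8=0  c: 11->c8=1,tid=1,i&1=1
L=6*4+1=25  i=1*4+0*2+1=5

25,5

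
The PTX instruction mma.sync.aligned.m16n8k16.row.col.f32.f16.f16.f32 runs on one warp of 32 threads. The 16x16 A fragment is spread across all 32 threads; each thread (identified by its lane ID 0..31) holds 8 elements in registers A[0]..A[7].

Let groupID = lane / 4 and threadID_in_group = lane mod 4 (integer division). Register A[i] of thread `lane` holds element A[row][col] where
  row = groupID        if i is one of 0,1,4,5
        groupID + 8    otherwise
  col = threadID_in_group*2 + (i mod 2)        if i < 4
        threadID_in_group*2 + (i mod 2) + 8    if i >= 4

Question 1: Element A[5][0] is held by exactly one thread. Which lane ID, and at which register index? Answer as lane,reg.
20,0

r=5->g=5,rb=0  c=0->cb=0,t=0,b0=0
L=5*4+0=20  i=0*4+0*2+0=0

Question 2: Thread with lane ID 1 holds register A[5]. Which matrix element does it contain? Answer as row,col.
0,11

L=1->g=1>>2=0, t=1&3=1
[5]->row 0+0=0  col 1·2+1+8=11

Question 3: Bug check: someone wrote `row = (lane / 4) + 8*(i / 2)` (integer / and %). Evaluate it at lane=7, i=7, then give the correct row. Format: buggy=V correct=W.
buggy=25 correct=9

`(lane / 4) + 8*(i / 2)`[7,7]->25
7: g=1,t=3
[7] (1+8,3*2+1+8) = (9,15)
row: 25 vs 9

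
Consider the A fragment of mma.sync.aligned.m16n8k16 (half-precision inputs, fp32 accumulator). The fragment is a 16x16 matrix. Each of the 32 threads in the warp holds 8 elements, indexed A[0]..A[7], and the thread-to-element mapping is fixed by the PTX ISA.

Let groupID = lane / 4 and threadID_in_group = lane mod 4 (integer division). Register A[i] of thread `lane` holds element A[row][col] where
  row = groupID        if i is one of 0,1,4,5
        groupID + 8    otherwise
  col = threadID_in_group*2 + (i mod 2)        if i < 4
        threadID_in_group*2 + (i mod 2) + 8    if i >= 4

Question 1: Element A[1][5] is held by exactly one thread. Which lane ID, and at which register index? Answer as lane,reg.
6,1

r=1->g=1,rb=0  c=5->cb=0,t=2,b0=1
L=1*4+2=6  i=0*4+0*2+1=1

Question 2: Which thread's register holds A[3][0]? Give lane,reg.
12,0

r=3⇒gr=3,Rb=0  c=0⇒Cb=0,th=0,odd=0
L=3*4+0=12  i=0*4+0*2+0=0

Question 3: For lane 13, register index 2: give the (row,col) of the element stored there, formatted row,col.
13: gr=3,th=1
[2] (3+8,1*2+0+0) = (11,2)

11,2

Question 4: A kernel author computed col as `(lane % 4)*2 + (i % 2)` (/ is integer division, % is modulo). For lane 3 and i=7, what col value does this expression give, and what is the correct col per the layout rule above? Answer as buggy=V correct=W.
`(lane % 4)*2 + (i % 2)`[3,7]→7
lane 3→3/4=0, 3 mod 4=3
i=7  r:0+8→8  c:2·3+1+8→15
col: 7 vs 15

buggy=7 correct=15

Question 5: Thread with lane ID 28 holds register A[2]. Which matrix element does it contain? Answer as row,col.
15,0

lane 28: G=7 (28/4), T=0 (28%4)
i=2: r=7+8=15, c=0*2+0+0=0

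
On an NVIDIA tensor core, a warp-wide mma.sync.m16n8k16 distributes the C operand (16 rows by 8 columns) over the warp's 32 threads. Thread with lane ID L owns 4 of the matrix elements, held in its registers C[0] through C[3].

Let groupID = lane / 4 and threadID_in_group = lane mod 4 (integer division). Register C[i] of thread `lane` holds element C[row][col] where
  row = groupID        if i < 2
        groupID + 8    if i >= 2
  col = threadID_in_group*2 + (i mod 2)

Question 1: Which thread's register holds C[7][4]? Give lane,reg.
r=7->g=7,rb=0  c=4->t=2,b0=0
L=7*4+2=30  i=0*2+0=0

30,0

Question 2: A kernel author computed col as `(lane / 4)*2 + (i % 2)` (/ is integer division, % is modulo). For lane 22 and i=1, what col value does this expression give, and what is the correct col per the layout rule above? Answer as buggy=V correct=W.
buggy=11 correct=5

`(lane / 4)*2 + (i % 2)`[22,1]->11
22: gid=5,tid=2
[1] (5+0,2*2+1) = (5,5)
col: 11 vs 5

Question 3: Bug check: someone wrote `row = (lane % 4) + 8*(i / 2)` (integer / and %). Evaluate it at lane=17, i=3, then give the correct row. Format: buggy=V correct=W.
`(lane % 4) + 8*(i / 2)`[17,3]→9
17: G=4,T=1
[3] (4+8,1*2+1) = (12,3)
row: 9 vs 12

buggy=9 correct=12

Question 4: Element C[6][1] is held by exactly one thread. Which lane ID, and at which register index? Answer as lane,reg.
r=6→G=6,rhi=0  c=1→T=0,p=1
L=6*4+0=24  i=0*2+1=1

24,1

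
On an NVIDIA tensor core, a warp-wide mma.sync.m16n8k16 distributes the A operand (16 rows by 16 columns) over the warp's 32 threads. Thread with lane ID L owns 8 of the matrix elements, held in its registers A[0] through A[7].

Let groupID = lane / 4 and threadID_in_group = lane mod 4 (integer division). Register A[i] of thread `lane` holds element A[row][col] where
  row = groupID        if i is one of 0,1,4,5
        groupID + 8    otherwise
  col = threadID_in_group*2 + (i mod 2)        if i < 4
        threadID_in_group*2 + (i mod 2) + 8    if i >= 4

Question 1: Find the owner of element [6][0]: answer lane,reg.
24,0

r=6→G=6,rhi=0  c=0→chi=0,T=0,p=0
L=6*4+0=24  i=0*4+0*2+0=0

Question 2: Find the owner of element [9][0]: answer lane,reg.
4,2

r=9→G=1,rhi=1  c=0→chi=0,T=0,p=0
L=1*4+0=4  i=0*4+1*2+0=2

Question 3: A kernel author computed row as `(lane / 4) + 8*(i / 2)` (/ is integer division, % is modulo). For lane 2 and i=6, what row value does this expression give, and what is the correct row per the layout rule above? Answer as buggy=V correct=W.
buggy=24 correct=8

`(lane / 4) + 8*(i / 2)`[2,6]⇒24
2: gr=0,th=2
[6] (0+8,2*2+0+8) = (8,12)
row: 24 vs 8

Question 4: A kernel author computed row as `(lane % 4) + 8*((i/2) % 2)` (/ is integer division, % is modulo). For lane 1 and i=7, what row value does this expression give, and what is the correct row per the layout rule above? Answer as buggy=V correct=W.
buggy=9 correct=8

`(lane % 4) + 8*((i/2) % 2)`[1,7]→9
lane 1→1/4=0, 1 mod 4=1
i=7  r:0+8→8  c:2·1+1+8→11
row: 9 vs 8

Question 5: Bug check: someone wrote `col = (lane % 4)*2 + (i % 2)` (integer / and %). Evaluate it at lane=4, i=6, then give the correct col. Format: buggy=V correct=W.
buggy=0 correct=8

`(lane % 4)*2 + (i % 2)`[4,6]=>0
lane 4=>4/4=1, 4 mod 4=0
i=6  r:1+8=>9  c:2·0+0+8=>8
col: 0 vs 8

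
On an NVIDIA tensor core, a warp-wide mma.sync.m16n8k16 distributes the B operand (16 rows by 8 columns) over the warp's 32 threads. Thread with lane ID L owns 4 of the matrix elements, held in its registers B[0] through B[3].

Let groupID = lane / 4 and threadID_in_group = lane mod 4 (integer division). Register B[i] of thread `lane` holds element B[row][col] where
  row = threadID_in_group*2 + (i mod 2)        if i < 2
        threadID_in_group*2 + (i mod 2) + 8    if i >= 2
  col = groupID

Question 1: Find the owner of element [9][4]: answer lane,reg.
16,3

c:4=>grp=4  r:9=>rB=1,tig=0,lo=1
L=4*4+0=16  i=1*2+1=3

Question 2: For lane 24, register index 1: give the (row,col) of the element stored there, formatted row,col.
lane 24=>24/4=6, 24 mod 4=0
i=1  r:2·0+1+0=>1  c:6

1,6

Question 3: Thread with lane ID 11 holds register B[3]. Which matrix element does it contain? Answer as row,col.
15,2

lane 11⇒11/4=2, 11 mod 4=3
i=3  r:2·3+1+8⇒15  c:2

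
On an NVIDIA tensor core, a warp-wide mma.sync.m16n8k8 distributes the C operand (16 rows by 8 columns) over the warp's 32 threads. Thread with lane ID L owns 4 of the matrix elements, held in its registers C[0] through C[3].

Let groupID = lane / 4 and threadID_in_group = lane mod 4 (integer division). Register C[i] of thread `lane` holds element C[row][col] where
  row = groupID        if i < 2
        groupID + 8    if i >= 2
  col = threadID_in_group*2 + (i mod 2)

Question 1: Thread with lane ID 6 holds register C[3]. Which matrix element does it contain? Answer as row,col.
9,5

lane 6: G=1 (6/4), T=2 (6%4)
i=3: r=1+8=9, c=2*2+1=5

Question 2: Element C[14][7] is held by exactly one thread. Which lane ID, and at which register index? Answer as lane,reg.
r: 14->gid=6,r8=1  c: 7->tid=3,i&1=1
L=6*4+3=27  i=1*2+1=3

27,3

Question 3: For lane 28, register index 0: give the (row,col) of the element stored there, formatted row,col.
7,0

28: gr=7,th=0
[0] (7+0,0*2+0) = (7,0)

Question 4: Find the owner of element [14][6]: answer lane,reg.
r=14⇒gr=6,Rb=1  c=6⇒th=3,odd=0
L=6*4+3=27  i=1*2+0=2

27,2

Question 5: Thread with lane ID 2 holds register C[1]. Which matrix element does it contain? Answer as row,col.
0,5

lane 2->2/4=0, 2 mod 4=2
i=1  r:0+0->0  c:2·2+1->5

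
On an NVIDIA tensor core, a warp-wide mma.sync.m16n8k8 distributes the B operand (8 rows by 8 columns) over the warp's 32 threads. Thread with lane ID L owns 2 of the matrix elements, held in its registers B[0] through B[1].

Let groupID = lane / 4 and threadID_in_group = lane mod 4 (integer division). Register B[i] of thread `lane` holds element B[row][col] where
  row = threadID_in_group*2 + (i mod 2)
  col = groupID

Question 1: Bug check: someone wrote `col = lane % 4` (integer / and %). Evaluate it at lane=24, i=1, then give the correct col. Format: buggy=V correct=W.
`lane % 4`[24,1]=>0
24: grp=6,tig=0
[1] (0*2+1,6) = (1,6)
col: 0 vs 6

buggy=0 correct=6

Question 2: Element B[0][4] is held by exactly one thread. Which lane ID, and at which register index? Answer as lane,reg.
16,0

c=4→G=4  r=0→T=0,p=0
L=4*4+0=16  i=0=0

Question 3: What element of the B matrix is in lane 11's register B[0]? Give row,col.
L=11->gid=11>>2=2, tid=11&3=3
[0]->row 3·2+0=6  col gid=2

6,2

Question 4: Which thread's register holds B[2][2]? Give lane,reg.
c=2->g=2  r=2->t=1,b0=0
L=2*4+1=9  i=0=0

9,0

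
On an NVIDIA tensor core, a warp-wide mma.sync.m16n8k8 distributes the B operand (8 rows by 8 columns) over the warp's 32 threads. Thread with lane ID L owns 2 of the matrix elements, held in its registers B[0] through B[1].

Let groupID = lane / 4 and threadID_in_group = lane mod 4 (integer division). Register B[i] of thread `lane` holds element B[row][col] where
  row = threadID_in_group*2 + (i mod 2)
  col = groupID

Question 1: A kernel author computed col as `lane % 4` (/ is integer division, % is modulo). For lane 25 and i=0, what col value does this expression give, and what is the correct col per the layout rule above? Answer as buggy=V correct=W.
buggy=1 correct=6

`lane % 4`[25,0]->1
25: g=6,t=1
[0] (1*2+0,6) = (2,6)
col: 1 vs 6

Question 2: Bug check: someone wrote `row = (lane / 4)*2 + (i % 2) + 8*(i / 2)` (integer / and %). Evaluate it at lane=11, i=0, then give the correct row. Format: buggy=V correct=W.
buggy=4 correct=6

`(lane / 4)*2 + (i % 2) + 8*(i / 2)`[11,0]->4
11: g=2,t=3
[0] (3*2+0,2) = (6,2)
row: 4 vs 6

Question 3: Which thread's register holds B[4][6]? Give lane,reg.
c=6->g=6  r=4->t=2,b0=0
L=6*4+2=26  i=0=0

26,0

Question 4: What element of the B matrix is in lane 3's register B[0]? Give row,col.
6,0

L=3=>grp=3>>2=0, tig=3&3=3
[0]=>row 3·2+0=6  col grp=0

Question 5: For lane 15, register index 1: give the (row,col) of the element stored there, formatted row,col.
15: grp=3,tig=3
[1] (3*2+1,3) = (7,3)

7,3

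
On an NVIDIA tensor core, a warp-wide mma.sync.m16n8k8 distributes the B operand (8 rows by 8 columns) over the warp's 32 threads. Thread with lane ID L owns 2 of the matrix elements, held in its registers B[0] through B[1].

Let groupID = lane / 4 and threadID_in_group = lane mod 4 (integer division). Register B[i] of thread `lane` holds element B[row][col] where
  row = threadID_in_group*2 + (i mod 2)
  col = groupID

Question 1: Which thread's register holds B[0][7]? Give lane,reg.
c=7->g=7  r=0->t=0,b0=0
L=7*4+0=28  i=0=0

28,0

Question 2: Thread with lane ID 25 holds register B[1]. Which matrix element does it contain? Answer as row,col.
L=25=>grp=25>>2=6, tig=25&3=1
[1]=>row 1·2+1=3  col grp=6

3,6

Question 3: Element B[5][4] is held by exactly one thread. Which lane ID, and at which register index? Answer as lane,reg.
c:4=>grp=4  r:5=>tig=2,lo=1
L=4*4+2=18  i=1=1

18,1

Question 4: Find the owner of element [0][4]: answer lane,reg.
c=4→G=4  r=0→T=0,p=0
L=4*4+0=16  i=0=0

16,0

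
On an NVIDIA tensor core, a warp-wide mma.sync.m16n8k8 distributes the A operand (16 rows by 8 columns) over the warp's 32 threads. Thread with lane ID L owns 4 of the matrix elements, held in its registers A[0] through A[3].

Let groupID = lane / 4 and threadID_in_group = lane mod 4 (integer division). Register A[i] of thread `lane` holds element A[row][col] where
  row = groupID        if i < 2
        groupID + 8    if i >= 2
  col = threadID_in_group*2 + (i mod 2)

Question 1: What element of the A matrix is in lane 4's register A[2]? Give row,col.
lane 4: gid=1 (4/4), tid=0 (4%4)
i=2: r=1+8=9, c=0*2+0=0

9,0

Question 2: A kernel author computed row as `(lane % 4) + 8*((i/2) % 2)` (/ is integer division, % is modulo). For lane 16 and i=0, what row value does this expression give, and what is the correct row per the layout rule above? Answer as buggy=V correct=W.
`(lane % 4) + 8*((i/2) % 2)`[16,0]->0
L=16->gid=16>>2=4, tid=16&3=0
[0]->row 4+0=4  col 0·2+0=0
row: 0 vs 4

buggy=0 correct=4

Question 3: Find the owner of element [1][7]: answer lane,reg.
r=1->g=1,rb=0  c=7->t=3,b0=1
L=1*4+3=7  i=0*2+1=1

7,1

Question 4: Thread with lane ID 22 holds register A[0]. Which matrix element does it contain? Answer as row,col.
L=22→G=22>>2=5, T=22&3=2
[0]→row 5+0=5  col 2·2+0=4

5,4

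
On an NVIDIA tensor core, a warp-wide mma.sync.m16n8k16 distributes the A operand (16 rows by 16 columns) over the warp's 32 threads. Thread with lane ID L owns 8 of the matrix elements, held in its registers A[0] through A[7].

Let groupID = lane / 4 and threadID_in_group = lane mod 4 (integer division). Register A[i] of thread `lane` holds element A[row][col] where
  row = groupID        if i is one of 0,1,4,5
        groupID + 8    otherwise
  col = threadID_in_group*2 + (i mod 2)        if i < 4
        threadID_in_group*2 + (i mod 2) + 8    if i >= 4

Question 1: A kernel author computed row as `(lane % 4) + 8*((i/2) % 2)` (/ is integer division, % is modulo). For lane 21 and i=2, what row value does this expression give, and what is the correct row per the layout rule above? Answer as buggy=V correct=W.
`(lane % 4) + 8*((i/2) % 2)`[21,2]⇒9
21: gr=5,th=1
[2] (5+8,1*2+0+0) = (13,2)
row: 9 vs 13

buggy=9 correct=13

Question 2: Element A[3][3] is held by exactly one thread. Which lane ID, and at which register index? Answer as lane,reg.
13,1

r=3→G=3,rhi=0  c=3→chi=0,T=1,p=1
L=3*4+1=13  i=0*4+0*2+1=1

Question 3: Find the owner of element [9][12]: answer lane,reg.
r=9⇒gr=1,Rb=1  c=12⇒Cb=1,th=2,odd=0
L=1*4+2=6  i=1*4+1*2+0=6

6,6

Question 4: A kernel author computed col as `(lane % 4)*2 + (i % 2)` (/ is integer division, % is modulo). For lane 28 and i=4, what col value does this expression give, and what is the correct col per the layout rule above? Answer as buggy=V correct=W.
`(lane % 4)*2 + (i % 2)`[28,4]=>0
lane 28: grp=7 (28/4), tig=0 (28%4)
i=4: r=7+0=7, c=0*2+0+8=8
col: 0 vs 8

buggy=0 correct=8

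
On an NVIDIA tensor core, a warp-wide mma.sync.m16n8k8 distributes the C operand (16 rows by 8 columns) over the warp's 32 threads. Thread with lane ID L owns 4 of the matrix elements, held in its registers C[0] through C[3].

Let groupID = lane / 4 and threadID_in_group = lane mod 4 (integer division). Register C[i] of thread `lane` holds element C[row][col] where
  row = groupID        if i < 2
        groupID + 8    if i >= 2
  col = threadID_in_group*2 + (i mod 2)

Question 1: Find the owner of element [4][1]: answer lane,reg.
r=4⇒gr=4,Rb=0  c=1⇒th=0,odd=1
L=4*4+0=16  i=0*2+1=1

16,1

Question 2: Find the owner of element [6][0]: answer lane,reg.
24,0

r:6=>grp=6,rB=0  c:0=>tig=0,lo=0
L=6*4+0=24  i=0*2+0=0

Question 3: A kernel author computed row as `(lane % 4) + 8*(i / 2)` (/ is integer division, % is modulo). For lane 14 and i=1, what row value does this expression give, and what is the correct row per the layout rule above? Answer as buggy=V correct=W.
buggy=2 correct=3

`(lane % 4) + 8*(i / 2)`[14,1]→2
lane 14→14/4=3, 14 mod 4=2
i=1  r:3+0→3  c:2·2+1→5
row: 2 vs 3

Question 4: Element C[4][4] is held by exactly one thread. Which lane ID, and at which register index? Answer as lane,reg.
18,0

r:4=>grp=4,rB=0  c:4=>tig=2,lo=0
L=4*4+2=18  i=0*2+0=0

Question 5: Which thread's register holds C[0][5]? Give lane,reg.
2,1

r: 0->gid=0,r8=0  c: 5->tid=2,i&1=1
L=0*4+2=2  i=0*2+1=1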